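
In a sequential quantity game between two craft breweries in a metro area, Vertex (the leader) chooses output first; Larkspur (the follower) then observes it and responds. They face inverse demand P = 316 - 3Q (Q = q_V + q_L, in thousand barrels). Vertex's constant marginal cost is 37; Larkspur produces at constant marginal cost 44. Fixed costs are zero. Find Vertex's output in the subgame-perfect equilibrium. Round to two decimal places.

The follower Larkspur best-responds to any q_V: π_L = (316 - 3Q)q_L - 44q_L.
Follower FOC: 272 - 3q_V - 6q_L = 0, so q_L(q_V) = (272 - 3q_V)/6.
The leader anticipates this reaction. Substituting into P = 316 - 3Q gives P = 180 - (3/2)q_V, so π_V = (180 - (3/2)q_V)q_V - 37q_V.
The leader's first-order condition 143 - 3q_V = 0 yields q_V = 143/3.
Then q_L = (272 - 3·(143/3))/6 = 43/2.

47.67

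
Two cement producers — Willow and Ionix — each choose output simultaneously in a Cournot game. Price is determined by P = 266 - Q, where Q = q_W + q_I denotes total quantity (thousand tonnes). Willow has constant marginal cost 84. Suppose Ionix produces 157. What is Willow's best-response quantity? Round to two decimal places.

With the rival's output fixed at 157, Willow's profit is π_W = (266 - 157 - q_W)q_W - (84q_W) = (109 - q_W)q_W - (84q_W).
∂π_W/∂q_W = 25 - 2q_W = 0, so q_W = 25/2.

12.50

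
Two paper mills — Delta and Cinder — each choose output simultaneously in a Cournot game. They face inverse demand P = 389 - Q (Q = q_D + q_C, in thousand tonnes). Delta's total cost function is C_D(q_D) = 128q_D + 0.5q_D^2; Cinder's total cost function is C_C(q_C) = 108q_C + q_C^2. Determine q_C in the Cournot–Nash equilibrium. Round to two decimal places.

52.91

Delta's profit: π_D = (389 - Q)q_D - (128q_D + (1/2)q_D²). Setting ∂π_D/∂q_D = 0: 261 - 3q_D - (q_C) = 0.
Cinder's first-order condition: 281 - 4q_C - (q_D) = 0.
So q_D = (261 - q_C)/3 and q_C = (281 - q_D)/4.
Substituting one into the other gives q_D = 763/11 and q_C = 582/11.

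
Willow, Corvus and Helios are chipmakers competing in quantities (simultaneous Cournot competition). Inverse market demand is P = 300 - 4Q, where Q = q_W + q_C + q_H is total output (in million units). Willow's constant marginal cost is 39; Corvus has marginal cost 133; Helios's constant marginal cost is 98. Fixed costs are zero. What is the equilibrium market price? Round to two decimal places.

Willow's profit: π_W = (300 - 4Q)q_W - (39q_W). Setting ∂π_W/∂q_W = 0: 261 - 8q_W - 4(q_C + q_H) = 0.
Corvus's profit: π_C = (300 - 4Q)q_C - (133q_C). Setting ∂π_C/∂q_C = 0: 167 - 8q_C - 4(q_W + q_H) = 0.
Helios's profit: π_H = (300 - 4Q)q_H - (98q_H). Setting ∂π_H/∂q_H = 0: 202 - 8q_H - 4(q_W + q_C) = 0.
Adding the 3 conditions: 630 − 8Q − 8Q = 0, i.e. Q = 315/8.
Back-substituting: q_W = (261 − 315/2)/4 = 207/8, q_C = (167 − 315/2)/4 = 19/8, q_H = (202 − 315/2)/4 = 89/8.
Total output Q = 315/8, so price P = 300 - 4·(315/8) = 285/2.

142.50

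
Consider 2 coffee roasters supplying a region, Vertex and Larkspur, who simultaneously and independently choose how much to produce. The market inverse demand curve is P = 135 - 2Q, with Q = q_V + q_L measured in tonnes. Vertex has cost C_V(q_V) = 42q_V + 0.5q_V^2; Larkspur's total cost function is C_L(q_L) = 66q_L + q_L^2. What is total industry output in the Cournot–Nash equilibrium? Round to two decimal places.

Vertex's profit: π_V = (135 - 2Q)q_V - (42q_V + (1/2)q_V²). Setting ∂π_V/∂q_V = 0: 93 - 5q_V - 2(q_L) = 0.
Larkspur's first-order condition: 69 - 6q_L - 2(q_V) = 0.
So q_V = (93 - 2q_L)/5 and q_L = (69 - 2q_V)/6.
Substituting one into the other gives q_V = 210/13 and q_L = 159/26.
Total output Q = 210/13 + 159/26 = 579/26.

22.27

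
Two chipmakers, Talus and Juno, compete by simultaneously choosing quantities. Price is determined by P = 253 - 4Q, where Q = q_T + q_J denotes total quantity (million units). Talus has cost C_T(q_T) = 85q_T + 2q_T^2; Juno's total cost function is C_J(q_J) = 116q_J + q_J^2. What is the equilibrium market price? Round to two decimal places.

172.08

Talus's profit: π_T = (253 - 4Q)q_T - (85q_T + 2q_T²). Setting ∂π_T/∂q_T = 0: 168 - 12q_T - 4(q_J) = 0.
Juno's profit: π_J = (253 - 4Q)q_J - (116q_J + q_J²). Setting ∂π_J/∂q_J = 0: 137 - 10q_J - 4(q_T) = 0.
Best responses: q_T = (168 - 4q_J)/12, q_J = (137 - 4q_T)/10.
Solving the pair: q_T = 283/26, q_J = 243/26.
Total output Q = 263/13, so price P = 253 - 4·(263/13) = 172.0769.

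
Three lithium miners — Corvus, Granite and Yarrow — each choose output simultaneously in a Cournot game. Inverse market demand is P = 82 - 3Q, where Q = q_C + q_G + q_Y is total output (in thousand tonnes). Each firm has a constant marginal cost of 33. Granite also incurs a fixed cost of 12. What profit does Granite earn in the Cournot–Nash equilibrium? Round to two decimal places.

Each firm earns π_i = (82 - 3Q)q_i - 33q_i.
First-order condition (treating rivals' output as given): 49 - 6q_i - 3·Σ_{j≠i} q_j = 0.
With identical firms every q_j equals q_i, so Σ_{j≠i} q_j = 2q_i and 49 = 12q_i, giving q_i = 49/12.
Price P = 82 - 3·(49/4) = 181/4.
Granite's profit: (181/4 - 33)·(49/12) - 12 = 1825/48.

38.02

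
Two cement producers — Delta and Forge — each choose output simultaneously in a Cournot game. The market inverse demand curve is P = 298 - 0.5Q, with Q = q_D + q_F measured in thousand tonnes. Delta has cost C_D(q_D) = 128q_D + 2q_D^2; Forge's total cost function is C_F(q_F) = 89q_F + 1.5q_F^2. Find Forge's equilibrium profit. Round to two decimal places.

4725.40

Delta's profit: π_D = (298 - 0.5Q)q_D - (128q_D + 2q_D²). Setting ∂π_D/∂q_D = 0: 170 - 5q_D - (1/2)(q_F) = 0.
Forge's first-order condition: 209 - 4q_F - (1/2)(q_D) = 0.
Rearranging gives the reaction functions q_D = (170 - (1/2)q_F)/5 and q_F = (209 - (1/2)q_D)/4.
Solving the pair: q_D = 29.1392, q_F = 48.6076.
Price P = 298 - (1/2)·77.7468 = 259.1266.
Forge's profit: 259.1266·48.6076 - 89·48.6076 - (3/2)·48.6076² = 4725.3966.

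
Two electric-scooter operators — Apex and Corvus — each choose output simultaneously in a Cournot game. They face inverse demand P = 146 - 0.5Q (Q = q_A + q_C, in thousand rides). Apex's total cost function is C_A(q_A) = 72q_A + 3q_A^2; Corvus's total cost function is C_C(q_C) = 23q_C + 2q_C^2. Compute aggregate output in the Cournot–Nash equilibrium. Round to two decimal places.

32.59

Apex's profit: π_A = (146 - 0.5Q)q_A - (72q_A + 3q_A²). Setting ∂π_A/∂q_A = 0: 74 - 7q_A - (1/2)(q_C) = 0.
Corvus's first-order condition: 123 - 5q_C - (1/2)(q_A) = 0.
Best responses: q_A = (74 - (1/2)q_C)/7, q_C = (123 - (1/2)q_A)/5.
Substituting one into the other gives q_A = 1234/139 and q_C = 23.7122.
Total output Q = 1234/139 + 23.7122 = 32.5899.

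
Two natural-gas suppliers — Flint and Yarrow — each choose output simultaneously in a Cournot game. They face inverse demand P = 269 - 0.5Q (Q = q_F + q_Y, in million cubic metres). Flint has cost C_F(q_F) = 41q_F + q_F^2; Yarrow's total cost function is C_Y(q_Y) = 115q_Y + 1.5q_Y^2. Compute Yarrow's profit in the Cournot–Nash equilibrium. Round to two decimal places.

1754.34

Flint's profit: π_F = (269 - 0.5Q)q_F - (41q_F + q_F²). Setting ∂π_F/∂q_F = 0: 228 - 3q_F - (1/2)(q_Y) = 0.
Yarrow's profit: π_Y = (269 - 0.5Q)q_Y - (115q_Y + (3/2)q_Y²). Setting ∂π_Y/∂q_Y = 0: 154 - 4q_Y - (1/2)(q_F) = 0.
Best responses: q_F = (228 - (1/2)q_Y)/3, q_Y = (154 - (1/2)q_F)/4.
Solving the pair: q_F = 71.0638, q_Y = 1392/47.
Price P = 269 - (1/2)·100.6809 = 218.6596.
Yarrow's profit: 218.6596·(1392/47) - 115·(1392/47) - (3/2)(1392/47)² = 1754.3359.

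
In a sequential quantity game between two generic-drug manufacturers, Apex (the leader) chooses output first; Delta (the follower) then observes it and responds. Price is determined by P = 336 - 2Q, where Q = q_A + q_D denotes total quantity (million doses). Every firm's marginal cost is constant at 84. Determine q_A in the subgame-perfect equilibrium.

63

Solve by backward induction. Given q_A, the follower Delta maximises π_D = (336 - 2q_A - 2q_D)q_D - 84q_D.
∂π_D/∂q_D = 252 - 2q_A - 4q_D = 0 gives the reaction function q_D = (252 - 2q_A)/4.
Apex substitutes q_D(q_A) into its own profit: π_A = q_A(336 - 2q_A - (252 - 2q_A)/2) - 84q_A = (210 - q_A)q_A - 84q_A.
Maximising: ∂π_A/∂q_A = 126 - 2q_A = 0, giving q_A = 63.
Then q_D = (252 - 2·63)/4 = 63/2.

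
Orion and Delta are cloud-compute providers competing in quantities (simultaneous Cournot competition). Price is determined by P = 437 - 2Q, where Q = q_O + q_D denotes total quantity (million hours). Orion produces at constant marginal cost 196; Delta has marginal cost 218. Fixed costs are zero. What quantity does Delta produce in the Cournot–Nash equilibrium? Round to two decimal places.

32.83

Orion's profit: π_O = (437 - 2Q)q_O - (196q_O). Setting ∂π_O/∂q_O = 0: 241 - 4q_O - 2(q_D) = 0.
Delta's profit: π_D = (437 - 2Q)q_D - (218q_D). Setting ∂π_D/∂q_D = 0: 219 - 4q_D - 2(q_O) = 0.
So q_O = (241 - 2q_D)/4 and q_D = (219 - 2q_O)/4.
Solving the pair: q_O = 263/6, q_D = 197/6.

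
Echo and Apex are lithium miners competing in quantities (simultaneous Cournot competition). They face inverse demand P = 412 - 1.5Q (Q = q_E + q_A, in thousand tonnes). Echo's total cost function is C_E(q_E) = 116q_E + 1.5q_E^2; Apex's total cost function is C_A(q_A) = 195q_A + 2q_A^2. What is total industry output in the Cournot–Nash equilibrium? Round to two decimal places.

Echo's profit: π_E = (412 - 1.5Q)q_E - (116q_E + (3/2)q_E²). Setting ∂π_E/∂q_E = 0: 296 - 6q_E - (3/2)(q_A) = 0.
Apex's first-order condition: 217 - 7q_A - (3/2)(q_E) = 0.
So q_E = (296 - (3/2)q_A)/6 and q_A = (217 - (3/2)q_E)/7.
Solving the pair: q_E = 43.9371, q_A = 1144/53.
Total output Q = 43.9371 + 1144/53 = 65.5220.

65.52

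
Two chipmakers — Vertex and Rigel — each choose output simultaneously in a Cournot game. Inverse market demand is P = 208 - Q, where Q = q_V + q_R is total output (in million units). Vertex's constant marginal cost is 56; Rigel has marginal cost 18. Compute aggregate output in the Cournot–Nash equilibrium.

114

Vertex's profit: π_V = (208 - Q)q_V - (56q_V). Setting ∂π_V/∂q_V = 0: 152 - 2q_V - (q_R) = 0.
Rigel's first-order condition: 190 - 2q_R - (q_V) = 0.
So q_V = (152 - q_R)/2 and q_R = (190 - q_V)/2.
Substituting one into the other gives q_V = 38 and q_R = 76.
Total output Q = 38 + 76 = 114.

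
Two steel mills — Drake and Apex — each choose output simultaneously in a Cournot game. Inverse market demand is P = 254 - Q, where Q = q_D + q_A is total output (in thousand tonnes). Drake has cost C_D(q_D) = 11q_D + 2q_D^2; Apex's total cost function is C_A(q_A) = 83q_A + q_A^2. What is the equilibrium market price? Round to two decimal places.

185.13

Drake's profit: π_D = (254 - Q)q_D - (11q_D + 2q_D²). Setting ∂π_D/∂q_D = 0: 243 - 6q_D - (q_A) = 0.
Apex's profit: π_A = (254 - Q)q_A - (83q_A + q_A²). Setting ∂π_A/∂q_A = 0: 171 - 4q_A - (q_D) = 0.
So q_D = (243 - q_A)/6 and q_A = (171 - q_D)/4.
Substituting one into the other gives q_D = 801/23 and q_A = 783/23.
Total output Q = 1584/23, so price P = 254 - 1584/23 = 185.1304.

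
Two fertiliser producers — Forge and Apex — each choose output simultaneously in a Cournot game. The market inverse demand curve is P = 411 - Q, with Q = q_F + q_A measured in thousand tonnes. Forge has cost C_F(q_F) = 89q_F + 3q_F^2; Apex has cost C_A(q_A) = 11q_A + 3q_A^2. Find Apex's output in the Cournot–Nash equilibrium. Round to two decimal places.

Forge's profit: π_F = (411 - Q)q_F - (89q_F + 3q_F²). Setting ∂π_F/∂q_F = 0: 322 - 8q_F - (q_A) = 0.
Apex's profit: π_A = (411 - Q)q_A - (11q_A + 3q_A²). Setting ∂π_A/∂q_A = 0: 400 - 8q_A - (q_F) = 0.
So q_F = (322 - q_A)/8 and q_A = (400 - q_F)/8.
Solving the pair: q_F = 34.5397, q_A = 45.6825.

45.68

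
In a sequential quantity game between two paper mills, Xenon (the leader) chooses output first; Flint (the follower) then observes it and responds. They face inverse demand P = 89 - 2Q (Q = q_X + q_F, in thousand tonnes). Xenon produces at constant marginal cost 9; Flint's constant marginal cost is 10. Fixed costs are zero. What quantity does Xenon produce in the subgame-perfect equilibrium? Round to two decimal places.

The follower Flint best-responds to any q_X: π_F = (89 - 2Q)q_F - 10q_F.
Setting the follower's marginal profit to zero, 79 - 2q_X - 4q_F = 0, i.e. q_F = (79 - 2q_X)/4.
The leader anticipates this reaction. Substituting into P = 89 - 2Q gives P = 99/2 - q_X, so π_X = (99/2 - q_X)q_X - 9q_X.
The leader's first-order condition 81/2 - 2q_X = 0 yields q_X = 81/4.
Then q_F = (79 - 2·(81/4))/4 = 77/8.

20.25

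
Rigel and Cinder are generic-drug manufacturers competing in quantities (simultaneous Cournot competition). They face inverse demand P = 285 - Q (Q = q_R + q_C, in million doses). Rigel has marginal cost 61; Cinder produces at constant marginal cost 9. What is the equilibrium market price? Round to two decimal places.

Rigel's profit: π_R = (285 - Q)q_R - (61q_R). Setting ∂π_R/∂q_R = 0: 224 - 2q_R - (q_C) = 0.
Cinder's profit: π_C = (285 - Q)q_C - (9q_C). Setting ∂π_C/∂q_C = 0: 276 - 2q_C - (q_R) = 0.
Best responses: q_R = (224 - q_C)/2, q_C = (276 - q_R)/2.
Solving the pair: q_R = 172/3, q_C = 328/3.
Total output Q = 500/3, so price P = 285 - 500/3 = 355/3.

118.33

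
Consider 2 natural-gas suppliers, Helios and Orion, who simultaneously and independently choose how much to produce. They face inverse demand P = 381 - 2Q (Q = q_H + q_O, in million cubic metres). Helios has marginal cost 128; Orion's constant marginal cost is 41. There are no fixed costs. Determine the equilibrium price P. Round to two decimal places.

183.33

Helios's profit: π_H = (381 - 2Q)q_H - (128q_H). Setting ∂π_H/∂q_H = 0: 253 - 4q_H - 2(q_O) = 0.
Orion's profit: π_O = (381 - 2Q)q_O - (41q_O). Setting ∂π_O/∂q_O = 0: 340 - 4q_O - 2(q_H) = 0.
So q_H = (253 - 2q_O)/4 and q_O = (340 - 2q_H)/4.
Substituting one into the other gives q_H = 83/3 and q_O = 427/6.
Total output Q = 593/6, so price P = 381 - 2·(593/6) = 550/3.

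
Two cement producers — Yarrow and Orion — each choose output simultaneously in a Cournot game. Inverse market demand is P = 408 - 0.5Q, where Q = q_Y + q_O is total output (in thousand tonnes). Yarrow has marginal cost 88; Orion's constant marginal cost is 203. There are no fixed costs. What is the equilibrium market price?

Yarrow's profit: π_Y = (408 - 0.5Q)q_Y - (88q_Y). Setting ∂π_Y/∂q_Y = 0: 320 - q_Y - (1/2)(q_O) = 0.
Orion's profit: π_O = (408 - 0.5Q)q_O - (203q_O). Setting ∂π_O/∂q_O = 0: 205 - q_O - (1/2)(q_Y) = 0.
Best responses: q_Y = (320 - (1/2)q_O), q_O = (205 - (1/2)q_Y).
Solving the pair: q_Y = 290, q_O = 60.
Total output Q = 350, so price P = 408 - (1/2)·350 = 233.

233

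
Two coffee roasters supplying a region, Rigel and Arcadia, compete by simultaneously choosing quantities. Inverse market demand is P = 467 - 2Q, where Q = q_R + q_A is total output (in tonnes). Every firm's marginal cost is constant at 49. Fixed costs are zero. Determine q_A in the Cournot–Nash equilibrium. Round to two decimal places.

69.67

A representative firm's profit is π_i = q_i(467 - 2Q) - 49q_i.
Setting ∂π_i/∂q_i = 0 with rivals' quantities fixed: 418 - 4q_i - 2q_j = 0.
By symmetry each firm produces the same amount; substituting q_j = q_i yields q_i = 418/6 = 209/3.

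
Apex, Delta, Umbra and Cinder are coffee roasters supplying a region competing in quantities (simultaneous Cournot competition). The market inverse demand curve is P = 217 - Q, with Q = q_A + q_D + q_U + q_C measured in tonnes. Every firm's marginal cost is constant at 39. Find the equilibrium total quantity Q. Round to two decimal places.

Each firm earns π_i = (217 - Q)q_i - 39q_i.
First-order condition (treating rivals' output as given): 178 - 2q_i - Σ_{j≠i} q_j = 0.
By symmetry each firm produces the same amount; substituting Σ_{j≠i} q_j = 3q_i yields q_i = 178/5.
Total output Q = 178/5 + 178/5 + 178/5 + 178/5 = 712/5.

142.40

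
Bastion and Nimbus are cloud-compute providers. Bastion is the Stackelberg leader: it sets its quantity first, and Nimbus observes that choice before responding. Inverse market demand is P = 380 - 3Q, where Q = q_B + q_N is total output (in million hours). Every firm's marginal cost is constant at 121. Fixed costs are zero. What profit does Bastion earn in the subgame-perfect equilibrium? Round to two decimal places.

2795.04

The follower Nimbus best-responds to any q_B: π_N = (380 - 3Q)q_N - 121q_N.
Follower FOC: 259 - 3q_B - 6q_N = 0, so q_N(q_B) = (259 - 3q_B)/6.
The leader anticipates this reaction. Substituting into P = 380 - 3Q gives P = 501/2 - (3/2)q_B, so π_B = (501/2 - (3/2)q_B)q_B - 121q_B.
The leader's first-order condition 259/2 - 3q_B = 0 yields q_B = 259/6.
Then q_N = (259 - 3·(259/6))/6 = 259/12.
Price P = 380 - 3·(259/4) = 743/4.
Bastion's profit: (743/4 - 121)·(259/6) = 2795.0417.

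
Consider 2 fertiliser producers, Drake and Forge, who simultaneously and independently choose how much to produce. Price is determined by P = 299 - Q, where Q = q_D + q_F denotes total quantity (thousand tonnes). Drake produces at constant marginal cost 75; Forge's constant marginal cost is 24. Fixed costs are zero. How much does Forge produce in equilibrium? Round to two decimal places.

108.67

Drake's profit: π_D = (299 - Q)q_D - (75q_D). Setting ∂π_D/∂q_D = 0: 224 - 2q_D - (q_F) = 0.
Forge's profit: π_F = (299 - Q)q_F - (24q_F). Setting ∂π_F/∂q_F = 0: 275 - 2q_F - (q_D) = 0.
So q_D = (224 - q_F)/2 and q_F = (275 - q_D)/2.
Solving the pair: q_D = 173/3, q_F = 326/3.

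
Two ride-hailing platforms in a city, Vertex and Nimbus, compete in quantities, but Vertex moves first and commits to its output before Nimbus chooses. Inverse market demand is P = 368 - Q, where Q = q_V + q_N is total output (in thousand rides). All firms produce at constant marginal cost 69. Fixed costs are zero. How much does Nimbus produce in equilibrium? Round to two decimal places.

74.75

The follower Nimbus best-responds to any q_V: π_N = (368 - Q)q_N - 69q_N.
∂π_N/∂q_N = 299 - q_V - 2q_N = 0 gives the reaction function q_N = (299 - q_V)/2.
The leader anticipates this reaction. Substituting into P = 368 - Q gives P = 437/2 - (1/2)q_V, so π_V = (437/2 - (1/2)q_V)q_V - 69q_V.
Maximising: ∂π_V/∂q_V = 299/2 - q_V = 0, giving q_V = 299/2.
Then q_N = (299 - 299/2)/2 = 299/4.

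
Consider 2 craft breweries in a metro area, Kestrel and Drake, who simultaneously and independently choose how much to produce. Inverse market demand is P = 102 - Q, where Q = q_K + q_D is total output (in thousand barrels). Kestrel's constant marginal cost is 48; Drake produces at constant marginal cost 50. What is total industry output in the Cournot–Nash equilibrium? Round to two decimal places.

35.33

Kestrel's profit: π_K = (102 - Q)q_K - (48q_K). Setting ∂π_K/∂q_K = 0: 54 - 2q_K - (q_D) = 0.
Drake's profit: π_D = (102 - Q)q_D - (50q_D). Setting ∂π_D/∂q_D = 0: 52 - 2q_D - (q_K) = 0.
So q_K = (54 - q_D)/2 and q_D = (52 - q_K)/2.
Solving the pair: q_K = 56/3, q_D = 50/3.
Total output Q = 56/3 + 50/3 = 106/3.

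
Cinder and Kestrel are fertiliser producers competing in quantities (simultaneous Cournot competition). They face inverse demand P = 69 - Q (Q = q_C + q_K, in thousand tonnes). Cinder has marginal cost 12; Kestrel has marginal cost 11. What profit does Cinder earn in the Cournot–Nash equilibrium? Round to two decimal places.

348.44

Cinder's profit: π_C = (69 - Q)q_C - (12q_C). Setting ∂π_C/∂q_C = 0: 57 - 2q_C - (q_K) = 0.
Kestrel's profit: π_K = (69 - Q)q_K - (11q_K). Setting ∂π_K/∂q_K = 0: 58 - 2q_K - (q_C) = 0.
So q_C = (57 - q_K)/2 and q_K = (58 - q_C)/2.
Solving the pair: q_C = 56/3, q_K = 59/3.
Price P = 69 - 115/3 = 92/3.
Cinder's profit: (92/3 - 12)·(56/3) = 348.4444.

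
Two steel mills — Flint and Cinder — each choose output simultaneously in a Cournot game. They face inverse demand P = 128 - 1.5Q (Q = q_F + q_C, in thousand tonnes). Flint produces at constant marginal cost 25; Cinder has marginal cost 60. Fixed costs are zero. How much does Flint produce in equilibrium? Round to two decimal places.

Flint's profit: π_F = (128 - 1.5Q)q_F - (25q_F). Setting ∂π_F/∂q_F = 0: 103 - 3q_F - (3/2)(q_C) = 0.
Cinder's first-order condition: 68 - 3q_C - (3/2)(q_F) = 0.
Best responses: q_F = (103 - (3/2)q_C)/3, q_C = (68 - (3/2)q_F)/3.
Substituting one into the other gives q_F = 92/3 and q_C = 22/3.

30.67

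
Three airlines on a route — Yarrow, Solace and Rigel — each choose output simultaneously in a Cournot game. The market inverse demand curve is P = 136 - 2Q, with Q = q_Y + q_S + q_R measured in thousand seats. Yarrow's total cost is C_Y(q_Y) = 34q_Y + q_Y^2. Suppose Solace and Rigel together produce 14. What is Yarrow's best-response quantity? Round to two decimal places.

With rivals' combined output fixed at 14, Yarrow's profit is π_Y = (136 - 2·14 - 2q_Y)q_Y - (34q_Y + q_Y²) = (108 - 2q_Y)q_Y - (34q_Y + q_Y²).
∂π_Y/∂q_Y = 74 - 6q_Y = 0, so q_Y = 37/3.

12.33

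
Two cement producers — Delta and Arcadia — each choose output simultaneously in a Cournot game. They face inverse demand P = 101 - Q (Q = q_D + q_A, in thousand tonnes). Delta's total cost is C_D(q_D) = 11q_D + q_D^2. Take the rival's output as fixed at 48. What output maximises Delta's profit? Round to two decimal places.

With the rival's output fixed at 48, Delta's profit is π_D = (101 - 48 - q_D)q_D - (11q_D + q_D²) = (53 - q_D)q_D - (11q_D + q_D²).
∂π_D/∂q_D = 42 - 4q_D = 0, so q_D = 21/2.

10.50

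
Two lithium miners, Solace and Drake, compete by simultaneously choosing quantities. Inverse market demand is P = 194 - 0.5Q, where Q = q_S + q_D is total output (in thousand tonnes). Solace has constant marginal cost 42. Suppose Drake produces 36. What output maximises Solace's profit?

134

With the rival's output fixed at 36, Solace's profit is π_S = (194 - (1/2)·36 - (1/2)q_S)q_S - (42q_S) = (176 - (1/2)q_S)q_S - (42q_S).
∂π_S/∂q_S = 134 - q_S = 0, so q_S = 134.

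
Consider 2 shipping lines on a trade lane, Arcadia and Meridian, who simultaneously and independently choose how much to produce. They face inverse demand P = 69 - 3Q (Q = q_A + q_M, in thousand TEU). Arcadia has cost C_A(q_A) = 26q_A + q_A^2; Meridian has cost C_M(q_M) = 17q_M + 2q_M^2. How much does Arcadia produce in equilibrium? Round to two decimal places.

Arcadia's profit: π_A = (69 - 3Q)q_A - (26q_A + q_A²). Setting ∂π_A/∂q_A = 0: 43 - 8q_A - 3(q_M) = 0.
Meridian's first-order condition: 52 - 10q_M - 3(q_A) = 0.
Best responses: q_A = (43 - 3q_M)/8, q_M = (52 - 3q_A)/10.
Solving the pair: q_A = 274/71, q_M = 287/71.

3.86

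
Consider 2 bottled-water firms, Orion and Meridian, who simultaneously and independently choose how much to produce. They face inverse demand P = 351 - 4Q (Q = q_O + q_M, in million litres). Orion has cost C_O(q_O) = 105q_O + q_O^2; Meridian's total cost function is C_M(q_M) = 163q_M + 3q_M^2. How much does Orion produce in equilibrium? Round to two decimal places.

Orion's profit: π_O = (351 - 4Q)q_O - (105q_O + q_O²). Setting ∂π_O/∂q_O = 0: 246 - 10q_O - 4(q_M) = 0.
Meridian's profit: π_M = (351 - 4Q)q_M - (163q_M + 3q_M²). Setting ∂π_M/∂q_M = 0: 188 - 14q_M - 4(q_O) = 0.
Rearranging gives the reaction functions q_O = (246 - 4q_M)/10 and q_M = (188 - 4q_O)/14.
Substituting one into the other gives q_O = 673/31 and q_M = 224/31.

21.71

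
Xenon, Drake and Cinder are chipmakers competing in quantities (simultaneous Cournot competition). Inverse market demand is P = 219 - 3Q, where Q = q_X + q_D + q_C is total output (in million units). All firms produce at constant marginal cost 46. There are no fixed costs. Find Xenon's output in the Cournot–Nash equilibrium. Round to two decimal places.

14.42

Each firm earns π_i = (219 - 3Q)q_i - 46q_i.
First-order condition (treating rivals' output as given): 173 - 6q_i - 3·Σ_{j≠i} q_j = 0.
By symmetry each firm produces the same amount; substituting Σ_{j≠i} q_j = 2q_i yields q_i = 173/12.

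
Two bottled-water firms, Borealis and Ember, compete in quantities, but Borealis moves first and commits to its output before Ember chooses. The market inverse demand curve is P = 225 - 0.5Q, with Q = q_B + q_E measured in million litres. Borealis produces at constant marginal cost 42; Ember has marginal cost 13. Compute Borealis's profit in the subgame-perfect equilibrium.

5929

Solve by backward induction. Given q_B, the follower Ember maximises π_E = (225 - (1/2)q_B - (1/2)q_E)q_E - 13q_E.
∂π_E/∂q_E = 212 - (1/2)q_B - q_E = 0 gives the reaction function q_E = (212 - (1/2)q_B).
Borealis substitutes q_E(q_B) into its own profit: π_B = q_B(225 - (1/2)q_B - (212 - (1/2)q_B)/2) - 42q_B = (119 - (1/4)q_B)q_B - 42q_B.
Maximising: ∂π_B/∂q_B = 77 - (1/2)q_B = 0, giving q_B = 154.
Then q_E = (212 - (1/2)·154) = 135.
Price P = 225 - (1/2)·289 = 161/2.
Borealis's profit: (161/2 - 42)·154 = 5929.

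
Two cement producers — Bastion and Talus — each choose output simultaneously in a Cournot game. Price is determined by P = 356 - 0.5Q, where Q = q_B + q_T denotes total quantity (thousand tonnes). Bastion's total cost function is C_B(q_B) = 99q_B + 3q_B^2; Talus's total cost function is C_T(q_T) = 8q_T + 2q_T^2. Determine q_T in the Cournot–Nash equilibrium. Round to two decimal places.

66.40

Bastion's profit: π_B = (356 - 0.5Q)q_B - (99q_B + 3q_B²). Setting ∂π_B/∂q_B = 0: 257 - 7q_B - (1/2)(q_T) = 0.
Talus's profit: π_T = (356 - 0.5Q)q_T - (8q_T + 2q_T²). Setting ∂π_T/∂q_T = 0: 348 - 5q_T - (1/2)(q_B) = 0.
Best responses: q_B = (257 - (1/2)q_T)/7, q_T = (348 - (1/2)q_B)/5.
Substituting one into the other gives q_B = 31.9712 and q_T = 66.4029.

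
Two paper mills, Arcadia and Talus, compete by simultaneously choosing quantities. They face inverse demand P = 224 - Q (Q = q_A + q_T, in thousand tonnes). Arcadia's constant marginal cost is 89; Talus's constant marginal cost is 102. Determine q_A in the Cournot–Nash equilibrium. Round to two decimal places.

Arcadia's profit: π_A = (224 - Q)q_A - (89q_A). Setting ∂π_A/∂q_A = 0: 135 - 2q_A - (q_T) = 0.
Talus's profit: π_T = (224 - Q)q_T - (102q_T). Setting ∂π_T/∂q_T = 0: 122 - 2q_T - (q_A) = 0.
Rearranging gives the reaction functions q_A = (135 - q_T)/2 and q_T = (122 - q_A)/2.
Substituting one into the other gives q_A = 148/3 and q_T = 109/3.

49.33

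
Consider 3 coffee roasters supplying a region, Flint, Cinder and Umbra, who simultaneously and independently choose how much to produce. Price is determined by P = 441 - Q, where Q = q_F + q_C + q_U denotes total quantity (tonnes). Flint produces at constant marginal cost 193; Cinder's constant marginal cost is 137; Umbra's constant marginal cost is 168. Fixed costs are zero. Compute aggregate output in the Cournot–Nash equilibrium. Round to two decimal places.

Flint's profit: π_F = (441 - Q)q_F - (193q_F). Setting ∂π_F/∂q_F = 0: 248 - 2q_F - (q_C + q_U) = 0.
Cinder's first-order condition: 304 - 2q_C - (q_F + q_U) = 0.
Umbra's first-order condition: 273 - 2q_U - (q_F + q_C) = 0.
Summing all 3 equations gives 825 − 4Q = 0, hence Q = 825/4.
Back-substituting: q_F = (248 − 825/4) = 167/4, q_C = (304 − 825/4) = 391/4, q_U = (273 − 825/4) = 267/4.
Total output Q = 167/4 + 391/4 + 267/4 = 825/4.

206.25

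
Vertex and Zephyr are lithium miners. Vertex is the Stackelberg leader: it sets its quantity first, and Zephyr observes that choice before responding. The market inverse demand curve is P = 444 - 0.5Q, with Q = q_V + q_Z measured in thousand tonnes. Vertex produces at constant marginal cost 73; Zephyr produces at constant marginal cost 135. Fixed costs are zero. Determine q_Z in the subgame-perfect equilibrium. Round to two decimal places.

Solve by backward induction. Given q_V, the follower Zephyr maximises π_Z = (444 - (1/2)q_V - (1/2)q_Z)q_Z - 135q_Z.
Setting the follower's marginal profit to zero, 309 - (1/2)q_V - q_Z = 0, i.e. q_Z = (309 - (1/2)q_V).
Vertex substitutes q_Z(q_V) into its own profit: π_V = q_V(444 - (1/2)q_V - (309 - (1/2)q_V)/2) - 73q_V = (579/2 - (1/4)q_V)q_V - 73q_V.
The leader's first-order condition 433/2 - (1/2)q_V = 0 yields q_V = 433.
Then q_Z = (309 - (1/2)·433) = 185/2.

92.50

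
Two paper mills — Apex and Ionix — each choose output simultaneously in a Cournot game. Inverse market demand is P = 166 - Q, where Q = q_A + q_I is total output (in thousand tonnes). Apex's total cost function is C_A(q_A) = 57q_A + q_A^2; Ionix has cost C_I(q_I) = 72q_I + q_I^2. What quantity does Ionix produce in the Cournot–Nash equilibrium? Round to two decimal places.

17.80

Apex's profit: π_A = (166 - Q)q_A - (57q_A + q_A²). Setting ∂π_A/∂q_A = 0: 109 - 4q_A - (q_I) = 0.
Ionix's first-order condition: 94 - 4q_I - (q_A) = 0.
So q_A = (109 - q_I)/4 and q_I = (94 - q_A)/4.
Solving the pair: q_A = 114/5, q_I = 89/5.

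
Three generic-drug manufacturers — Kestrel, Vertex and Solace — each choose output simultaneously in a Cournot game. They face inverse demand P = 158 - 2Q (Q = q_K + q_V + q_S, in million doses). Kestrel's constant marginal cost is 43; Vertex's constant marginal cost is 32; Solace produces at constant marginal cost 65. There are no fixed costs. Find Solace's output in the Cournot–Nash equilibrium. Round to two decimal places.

Kestrel's profit: π_K = (158 - 2Q)q_K - (43q_K). Setting ∂π_K/∂q_K = 0: 115 - 4q_K - 2(q_V + q_S) = 0.
Vertex's first-order condition: 126 - 4q_V - 2(q_K + q_S) = 0.
Solace's profit: π_S = (158 - 2Q)q_S - (65q_S). Setting ∂π_S/∂q_S = 0: 93 - 4q_S - 2(q_K + q_V) = 0.
Summing all 3 equations gives 334 − 8Q = 0, hence Q = 167/4.
Back-substituting: q_K = (115 − 167/2)/2 = 63/4, q_V = (126 − 167/2)/2 = 85/4, q_S = (93 − 167/2)/2 = 19/4.

4.75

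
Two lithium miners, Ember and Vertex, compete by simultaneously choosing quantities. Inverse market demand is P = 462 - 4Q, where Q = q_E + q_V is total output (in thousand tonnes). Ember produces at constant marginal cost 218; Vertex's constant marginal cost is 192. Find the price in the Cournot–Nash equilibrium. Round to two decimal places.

290.67

Ember's profit: π_E = (462 - 4Q)q_E - (218q_E). Setting ∂π_E/∂q_E = 0: 244 - 8q_E - 4(q_V) = 0.
Vertex's profit: π_V = (462 - 4Q)q_V - (192q_V). Setting ∂π_V/∂q_V = 0: 270 - 8q_V - 4(q_E) = 0.
So q_E = (244 - 4q_V)/8 and q_V = (270 - 4q_E)/8.
Solving the pair: q_E = 109/6, q_V = 74/3.
Total output Q = 257/6, so price P = 462 - 4·(257/6) = 872/3.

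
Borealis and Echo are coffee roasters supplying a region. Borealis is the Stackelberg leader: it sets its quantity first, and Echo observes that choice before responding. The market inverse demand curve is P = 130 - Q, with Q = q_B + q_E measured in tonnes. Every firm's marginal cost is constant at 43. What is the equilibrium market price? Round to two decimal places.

Solve by backward induction. Given q_B, the follower Echo maximises π_E = (130 - q_B - q_E)q_E - 43q_E.
∂π_E/∂q_E = 87 - q_B - 2q_E = 0 gives the reaction function q_E = (87 - q_B)/2.
The leader anticipates this reaction. Substituting into P = 130 - Q gives P = 173/2 - (1/2)q_B, so π_B = (173/2 - (1/2)q_B)q_B - 43q_B.
The leader's first-order condition 87/2 - q_B = 0 yields q_B = 87/2.
Then q_E = (87 - 87/2)/2 = 87/4.
Total output Q = 261/4, so price P = 130 - 261/4 = 259/4.

64.75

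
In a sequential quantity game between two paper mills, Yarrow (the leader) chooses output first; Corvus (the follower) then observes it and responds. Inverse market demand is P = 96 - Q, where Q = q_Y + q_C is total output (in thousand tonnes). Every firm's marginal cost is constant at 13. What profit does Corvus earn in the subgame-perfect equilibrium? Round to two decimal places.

430.56

The follower Corvus best-responds to any q_Y: π_C = (96 - Q)q_C - 13q_C.
Follower FOC: 83 - q_Y - 2q_C = 0, so q_C(q_Y) = (83 - q_Y)/2.
Yarrow substitutes q_C(q_Y) into its own profit: π_Y = q_Y(96 - q_Y - (83 - q_Y)/2) - 13q_Y = (109/2 - (1/2)q_Y)q_Y - 13q_Y.
Leader FOC: 83/2 - q_Y = 0, so q_Y = 83/2.
Then q_C = (83 - 83/2)/2 = 83/4.
Price P = 96 - 249/4 = 135/4.
Corvus's profit: (135/4 - 13)·(83/4) = 430.5625.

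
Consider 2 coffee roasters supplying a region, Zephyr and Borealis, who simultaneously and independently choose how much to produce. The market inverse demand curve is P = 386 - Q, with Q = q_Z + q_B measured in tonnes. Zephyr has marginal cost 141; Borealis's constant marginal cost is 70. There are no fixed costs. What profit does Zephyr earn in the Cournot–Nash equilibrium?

Zephyr's profit: π_Z = (386 - Q)q_Z - (141q_Z). Setting ∂π_Z/∂q_Z = 0: 245 - 2q_Z - (q_B) = 0.
Borealis's profit: π_B = (386 - Q)q_B - (70q_B). Setting ∂π_B/∂q_B = 0: 316 - 2q_B - (q_Z) = 0.
So q_Z = (245 - q_B)/2 and q_B = (316 - q_Z)/2.
Solving the pair: q_Z = 58, q_B = 129.
Price P = 386 - 187 = 199.
Zephyr's profit: (199 - 141)·58 = 3364.

3364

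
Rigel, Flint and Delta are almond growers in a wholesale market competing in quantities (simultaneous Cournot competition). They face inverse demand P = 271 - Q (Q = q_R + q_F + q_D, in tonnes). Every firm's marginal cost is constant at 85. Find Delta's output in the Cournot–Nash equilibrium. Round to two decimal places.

46.50

Each firm earns π_i = (271 - Q)q_i - 85q_i.
First-order condition (treating rivals' output as given): 186 - 2q_i - Σ_{j≠i} q_j = 0.
With identical firms every q_j equals q_i, so Σ_{j≠i} q_j = 2q_i and 186 = 4q_i, giving q_i = 93/2.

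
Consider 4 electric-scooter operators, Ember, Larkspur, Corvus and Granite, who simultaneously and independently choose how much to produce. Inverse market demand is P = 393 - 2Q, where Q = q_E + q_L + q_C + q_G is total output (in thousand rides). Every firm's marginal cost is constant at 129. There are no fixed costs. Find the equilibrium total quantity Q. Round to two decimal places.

105.60

A representative firm's profit is π_i = q_i(393 - 2Q) - 129q_i.
First-order condition (treating rivals' output as given): 264 - 4q_i - 2·Σ_{j≠i} q_j = 0.
With identical firms every q_j equals q_i, so Σ_{j≠i} q_j = 3q_i and 264 = 10q_i, giving q_i = 132/5.
Total output Q = 132/5 + 132/5 + 132/5 + 132/5 = 528/5.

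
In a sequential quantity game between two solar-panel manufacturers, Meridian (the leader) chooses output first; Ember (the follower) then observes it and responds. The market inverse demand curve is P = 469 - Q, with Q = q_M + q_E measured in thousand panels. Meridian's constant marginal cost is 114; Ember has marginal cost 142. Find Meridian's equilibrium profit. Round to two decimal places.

18336.13

Solve by backward induction. Given q_M, the follower Ember maximises π_E = (469 - q_M - q_E)q_E - 142q_E.
Setting the follower's marginal profit to zero, 327 - q_M - 2q_E = 0, i.e. q_E = (327 - q_M)/2.
Meridian substitutes q_E(q_M) into its own profit: π_M = q_M(469 - q_M - (327 - q_M)/2) - 114q_M = (611/2 - (1/2)q_M)q_M - 114q_M.
Leader FOC: 383/2 - q_M = 0, so q_M = 383/2.
Then q_E = (327 - 383/2)/2 = 271/4.
Price P = 469 - 1037/4 = 839/4.
Meridian's profit: (839/4 - 114)·(383/2) = 18336.1250.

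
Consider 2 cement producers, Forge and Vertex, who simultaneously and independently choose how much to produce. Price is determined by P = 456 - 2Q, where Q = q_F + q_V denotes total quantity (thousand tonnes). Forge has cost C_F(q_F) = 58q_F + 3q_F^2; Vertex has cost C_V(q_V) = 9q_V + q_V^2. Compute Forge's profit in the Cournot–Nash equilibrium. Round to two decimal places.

3558.73

Forge's profit: π_F = (456 - 2Q)q_F - (58q_F + 3q_F²). Setting ∂π_F/∂q_F = 0: 398 - 10q_F - 2(q_V) = 0.
Vertex's first-order condition: 447 - 6q_V - 2(q_F) = 0.
Rearranging gives the reaction functions q_F = (398 - 2q_V)/10 and q_V = (447 - 2q_F)/6.
Solving the pair: q_F = 747/28, q_V = 1837/28.
Price P = 456 - 2·(646/7) = 1900/7.
Forge's profit: (1900/7)·(747/28) - 58·(747/28) - 3(747/28)² = 3558.7309.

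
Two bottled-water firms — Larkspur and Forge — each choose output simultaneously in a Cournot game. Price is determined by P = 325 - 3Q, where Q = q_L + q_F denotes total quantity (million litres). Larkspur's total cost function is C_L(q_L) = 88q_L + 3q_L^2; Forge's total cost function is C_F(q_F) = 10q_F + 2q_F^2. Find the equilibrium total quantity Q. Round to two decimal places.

40.49

Larkspur's profit: π_L = (325 - 3Q)q_L - (88q_L + 3q_L²). Setting ∂π_L/∂q_L = 0: 237 - 12q_L - 3(q_F) = 0.
Forge's first-order condition: 315 - 10q_F - 3(q_L) = 0.
So q_L = (237 - 3q_F)/12 and q_F = (315 - 3q_L)/10.
Solving the pair: q_L = 475/37, q_F = 1023/37.
Total output Q = 475/37 + 1023/37 = 1498/37.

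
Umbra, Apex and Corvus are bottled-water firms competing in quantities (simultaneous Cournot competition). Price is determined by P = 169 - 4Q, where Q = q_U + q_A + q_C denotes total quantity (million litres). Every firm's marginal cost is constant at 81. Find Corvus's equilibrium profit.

Each firm earns π_i = (169 - 4Q)q_i - 81q_i.
First-order condition (treating rivals' output as given): 88 - 8q_i - 4·Σ_{j≠i} q_j = 0.
With identical firms every q_j equals q_i, so Σ_{j≠i} q_j = 2q_i and 88 = 16q_i, giving q_i = 11/2.
Price P = 169 - 4·(33/2) = 103.
Corvus's profit: (103 - 81)·(11/2) = 121.

121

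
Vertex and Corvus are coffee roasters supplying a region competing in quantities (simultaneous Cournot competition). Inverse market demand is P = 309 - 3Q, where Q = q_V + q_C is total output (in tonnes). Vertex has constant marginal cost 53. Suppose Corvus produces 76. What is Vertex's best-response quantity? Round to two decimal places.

4.67

With the rival's output fixed at 76, Vertex's profit is π_V = (309 - 3·76 - 3q_V)q_V - (53q_V) = (81 - 3q_V)q_V - (53q_V).
∂π_V/∂q_V = 28 - 6q_V = 0, so q_V = 14/3.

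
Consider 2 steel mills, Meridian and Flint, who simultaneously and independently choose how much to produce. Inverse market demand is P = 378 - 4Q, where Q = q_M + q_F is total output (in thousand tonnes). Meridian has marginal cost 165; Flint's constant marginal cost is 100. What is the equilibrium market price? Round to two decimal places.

214.33

Meridian's profit: π_M = (378 - 4Q)q_M - (165q_M). Setting ∂π_M/∂q_M = 0: 213 - 8q_M - 4(q_F) = 0.
Flint's first-order condition: 278 - 8q_F - 4(q_M) = 0.
Rearranging gives the reaction functions q_M = (213 - 4q_F)/8 and q_F = (278 - 4q_M)/8.
Solving the pair: q_M = 37/3, q_F = 343/12.
Total output Q = 491/12, so price P = 378 - 4·(491/12) = 643/3.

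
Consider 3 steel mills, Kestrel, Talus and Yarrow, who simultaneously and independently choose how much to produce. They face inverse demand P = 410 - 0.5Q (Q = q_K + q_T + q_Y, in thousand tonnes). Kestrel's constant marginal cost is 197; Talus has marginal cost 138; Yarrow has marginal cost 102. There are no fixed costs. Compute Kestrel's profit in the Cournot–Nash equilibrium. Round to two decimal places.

435.13

Kestrel's profit: π_K = (410 - 0.5Q)q_K - (197q_K). Setting ∂π_K/∂q_K = 0: 213 - q_K - (1/2)(q_T + q_Y) = 0.
Talus's profit: π_T = (410 - 0.5Q)q_T - (138q_T). Setting ∂π_T/∂q_T = 0: 272 - q_T - (1/2)(q_K + q_Y) = 0.
Yarrow's first-order condition: 308 - q_Y - (1/2)(q_K + q_T) = 0.
Adding the 3 first-order conditions: 793 − 2Q = 0, so Q = 793/2.
Back-substituting: q_K = (213 − 793/4)/(1/2) = 59/2, q_T = (272 − 793/4)/(1/2) = 295/2, q_Y = (308 − 793/4)/(1/2) = 439/2.
Price P = 410 - (1/2)·(793/2) = 847/4.
Kestrel's profit: (847/4 - 197)·(59/2) = 435.1250.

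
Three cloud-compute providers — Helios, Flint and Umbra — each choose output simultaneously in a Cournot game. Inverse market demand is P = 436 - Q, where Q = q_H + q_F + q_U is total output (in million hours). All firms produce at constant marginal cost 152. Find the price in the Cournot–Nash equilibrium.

A representative firm's profit is π_i = q_i(436 - Q) - 152q_i.
First-order condition (treating rivals' output as given): 284 - 2q_i - Σ_{j≠i} q_j = 0.
With identical firms every q_j equals q_i, so Σ_{j≠i} q_j = 2q_i and 284 = 4q_i, giving q_i = 71.
Total output Q = 213, so price P = 436 - 213 = 223.

223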